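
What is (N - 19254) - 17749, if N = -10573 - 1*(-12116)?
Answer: -35460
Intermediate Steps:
N = 1543 (N = -10573 + 12116 = 1543)
(N - 19254) - 17749 = (1543 - 19254) - 17749 = -17711 - 17749 = -35460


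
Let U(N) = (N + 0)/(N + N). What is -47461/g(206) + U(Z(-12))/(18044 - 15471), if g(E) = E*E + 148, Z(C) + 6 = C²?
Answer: -122095861/109568632 ≈ -1.1143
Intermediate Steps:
Z(C) = -6 + C²
U(N) = ½ (U(N) = N/((2*N)) = N*(1/(2*N)) = ½)
g(E) = 148 + E² (g(E) = E² + 148 = 148 + E²)
-47461/g(206) + U(Z(-12))/(18044 - 15471) = -47461/(148 + 206²) + 1/(2*(18044 - 15471)) = -47461/(148 + 42436) + (½)/2573 = -47461/42584 + (½)*(1/2573) = -47461*1/42584 + 1/5146 = -47461/42584 + 1/5146 = -122095861/109568632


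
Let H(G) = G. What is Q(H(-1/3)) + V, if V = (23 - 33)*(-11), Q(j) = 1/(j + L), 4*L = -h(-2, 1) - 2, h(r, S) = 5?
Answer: 2738/25 ≈ 109.52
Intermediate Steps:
L = -7/4 (L = (-1*5 - 2)/4 = (-5 - 2)/4 = (¼)*(-7) = -7/4 ≈ -1.7500)
Q(j) = 1/(-7/4 + j) (Q(j) = 1/(j - 7/4) = 1/(-7/4 + j))
V = 110 (V = -10*(-11) = 110)
Q(H(-1/3)) + V = 4/(-7 + 4*(-1/3)) + 110 = 4/(-7 + 4*(-1*⅓)) + 110 = 4/(-7 + 4*(-⅓)) + 110 = 4/(-7 - 4/3) + 110 = 4/(-25/3) + 110 = 4*(-3/25) + 110 = -12/25 + 110 = 2738/25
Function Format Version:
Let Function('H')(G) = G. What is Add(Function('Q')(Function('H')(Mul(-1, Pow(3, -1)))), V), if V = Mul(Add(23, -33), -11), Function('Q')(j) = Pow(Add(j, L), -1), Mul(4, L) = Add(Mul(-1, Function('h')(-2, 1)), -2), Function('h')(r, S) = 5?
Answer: Rational(2738, 25) ≈ 109.52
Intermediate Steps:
L = Rational(-7, 4) (L = Mul(Rational(1, 4), Add(Mul(-1, 5), -2)) = Mul(Rational(1, 4), Add(-5, -2)) = Mul(Rational(1, 4), -7) = Rational(-7, 4) ≈ -1.7500)
Function('Q')(j) = Pow(Add(Rational(-7, 4), j), -1) (Function('Q')(j) = Pow(Add(j, Rational(-7, 4)), -1) = Pow(Add(Rational(-7, 4), j), -1))
V = 110 (V = Mul(-10, -11) = 110)
Add(Function('Q')(Function('H')(Mul(-1, Pow(3, -1)))), V) = Add(Mul(4, Pow(Add(-7, Mul(4, Mul(-1, Pow(3, -1)))), -1)), 110) = Add(Mul(4, Pow(Add(-7, Mul(4, Mul(-1, Rational(1, 3)))), -1)), 110) = Add(Mul(4, Pow(Add(-7, Mul(4, Rational(-1, 3))), -1)), 110) = Add(Mul(4, Pow(Add(-7, Rational(-4, 3)), -1)), 110) = Add(Mul(4, Pow(Rational(-25, 3), -1)), 110) = Add(Mul(4, Rational(-3, 25)), 110) = Add(Rational(-12, 25), 110) = Rational(2738, 25)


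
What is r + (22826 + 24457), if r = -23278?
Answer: 24005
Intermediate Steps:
r + (22826 + 24457) = -23278 + (22826 + 24457) = -23278 + 47283 = 24005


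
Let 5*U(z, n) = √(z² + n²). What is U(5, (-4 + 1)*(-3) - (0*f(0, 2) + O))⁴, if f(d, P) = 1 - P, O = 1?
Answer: 7921/625 ≈ 12.674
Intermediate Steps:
U(z, n) = √(n² + z²)/5 (U(z, n) = √(z² + n²)/5 = √(n² + z²)/5)
U(5, (-4 + 1)*(-3) - (0*f(0, 2) + O))⁴ = (√(((-4 + 1)*(-3) - (0*(1 - 1*2) + 1))² + 5²)/5)⁴ = (√((-3*(-3) - (0*(1 - 2) + 1))² + 25)/5)⁴ = (√((9 - (0*(-1) + 1))² + 25)/5)⁴ = (√((9 - (0 + 1))² + 25)/5)⁴ = (√((9 - 1*1)² + 25)/5)⁴ = (√((9 - 1)² + 25)/5)⁴ = (√(8² + 25)/5)⁴ = (√(64 + 25)/5)⁴ = (√89/5)⁴ = 7921/625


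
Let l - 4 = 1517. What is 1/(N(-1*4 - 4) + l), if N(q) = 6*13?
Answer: 1/1599 ≈ 0.00062539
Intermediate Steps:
l = 1521 (l = 4 + 1517 = 1521)
N(q) = 78
1/(N(-1*4 - 4) + l) = 1/(78 + 1521) = 1/1599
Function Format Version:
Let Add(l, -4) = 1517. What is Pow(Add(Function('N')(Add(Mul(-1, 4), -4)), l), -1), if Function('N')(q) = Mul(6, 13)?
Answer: Rational(1, 1599) ≈ 0.00062539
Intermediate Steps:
l = 1521 (l = Add(4, 1517) = 1521)
Function('N')(q) = 78
Pow(Add(Function('N')(Add(Mul(-1, 4), -4)), l), -1) = Pow(Add(78, 1521), -1) = Pow(1599, -1) = Rational(1, 1599)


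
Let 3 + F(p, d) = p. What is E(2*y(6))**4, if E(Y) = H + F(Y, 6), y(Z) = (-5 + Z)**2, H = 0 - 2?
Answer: 81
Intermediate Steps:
F(p, d) = -3 + p
H = -2
E(Y) = -5 + Y (E(Y) = -2 + (-3 + Y) = -5 + Y)
E(2*y(6))**4 = (-5 + 2*(-5 + 6)**2)**4 = (-5 + 2*1**2)**4 = (-5 + 2*1)**4 = (-5 + 2)**4 = (-3)**4 = 81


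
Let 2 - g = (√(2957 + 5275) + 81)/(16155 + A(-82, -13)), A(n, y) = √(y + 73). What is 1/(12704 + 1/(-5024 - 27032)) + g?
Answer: 14136092637101511/7085530621256813 - 15078*√42/17398931 + 28*√70/86994655 + 54*√15/86994655 ≈ 1.9895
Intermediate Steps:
A(n, y) = √(73 + y)
g = 2 - (81 + 14*√42)/(16155 + 2*√15) (g = 2 - (√(2957 + 5275) + 81)/(16155 + √(73 - 13)) = 2 - (√8232 + 81)/(16155 + √60) = 2 - (14*√42 + 81)/(16155 + 2*√15) = 2 - (81 + 14*√42)/(16155 + 2*√15) ≈ 1.9894)
1/(12704 + 1/(-5024 - 27032)) + g = 1/(12704 + 1/(-5024 - 27032)) + (34710625/17398931 - 15078*√42/17398931 + 28*√70/86994655 + 54*√15/86994655) = 1/(12704 + 1/(-32056)) + (34710625/17398931 - 15078*√42/17398931 + 28*√70/86994655 + 54*√15/86994655) = 1/(12704 - 1/32056) + (34710625/17398931 - 15078*√42/17398931 + 28*√70/86994655 + 54*√15/86994655) = 1/(407239423/32056) + (34710625/17398931 - 15078*√42/17398931 + 28*√70/86994655 + 54*√15/86994655) = 32056/407239423 + (34710625/17398931 - 15078*√42/17398931 + 28*√70/86994655 + 54*√15/86994655) = 14136092637101511/7085530621256813 - 15078*√42/17398931 + 28*√70/86994655 + 54*√15/86994655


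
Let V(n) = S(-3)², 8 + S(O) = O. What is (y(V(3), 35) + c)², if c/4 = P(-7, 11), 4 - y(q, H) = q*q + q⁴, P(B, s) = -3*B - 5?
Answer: 45955977779890116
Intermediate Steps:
S(O) = -8 + O
P(B, s) = -5 - 3*B
V(n) = 121 (V(n) = (-8 - 3)² = (-11)² = 121)
y(q, H) = 4 - q² - q⁴ (y(q, H) = 4 - (q*q + q⁴) = 4 - (q² + q⁴) = 4 + (-q² - q⁴) = 4 - q² - q⁴)
c = 64 (c = 4*(-5 - 3*(-7)) = 4*(-5 + 21) = 4*16 = 64)
(y(V(3), 35) + c)² = ((4 - 1*121² - 1*121⁴) + 64)² = ((4 - 1*14641 - 1*214358881) + 64)² = ((4 - 14641 - 214358881) + 64)² = (-214373518 + 64)² = (-214373454)² = 45955977779890116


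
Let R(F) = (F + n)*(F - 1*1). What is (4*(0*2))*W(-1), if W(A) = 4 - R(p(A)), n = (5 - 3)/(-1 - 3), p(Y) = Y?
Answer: 0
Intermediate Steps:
n = -½ (n = 2/(-4) = 2*(-¼) = -½ ≈ -0.50000)
R(F) = (-1 + F)*(-½ + F) (R(F) = (F - ½)*(F - 1*1) = (-½ + F)*(F - 1) = (-½ + F)*(-1 + F) = (-1 + F)*(-½ + F))
W(A) = 7/2 - A² + 3*A/2 (W(A) = 4 - (½ + A² - 3*A/2) = 4 + (-½ - A² + 3*A/2) = 7/2 - A² + 3*A/2)
(4*(0*2))*W(-1) = (4*(0*2))*(7/2 - 1*(-1)² + (3/2)*(-1)) = (4*0)*(7/2 - 1*1 - 3/2) = 0*(7/2 - 1 - 3/2) = 0*1 = 0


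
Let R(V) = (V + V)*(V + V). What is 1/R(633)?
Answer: 1/1602756 ≈ 6.2393e-7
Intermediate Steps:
R(V) = 4*V² (R(V) = (2*V)*(2*V) = 4*V²)
1/R(633) = 1/(4*633²) = 1/(4*400689) = 1/1602756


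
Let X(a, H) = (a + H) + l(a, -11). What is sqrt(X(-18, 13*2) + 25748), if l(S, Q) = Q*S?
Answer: sqrt(25954) ≈ 161.10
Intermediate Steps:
X(a, H) = H - 10*a (X(a, H) = (a + H) - 11*a = (H + a) - 11*a = H - 10*a)
sqrt(X(-18, 13*2) + 25748) = sqrt((13*2 - 10*(-18)) + 25748) = sqrt((26 + 180) + 25748) = sqrt(206 + 25748) = sqrt(25954)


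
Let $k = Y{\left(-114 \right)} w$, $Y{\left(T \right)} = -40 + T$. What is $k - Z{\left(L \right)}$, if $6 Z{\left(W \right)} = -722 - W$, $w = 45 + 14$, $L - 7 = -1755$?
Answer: $-9257$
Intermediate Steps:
$L = -1748$ ($L = 7 - 1755 = -1748$)
$w = 59$
$Z{\left(W \right)} = - \frac{361}{3} - \frac{W}{6}$ ($Z{\left(W \right)} = \frac{-722 - W}{6} = - \frac{361}{3} - \frac{W}{6}$)
$k = -9086$ ($k = \left(-40 - 114\right) 59 = \left(-154\right) 59 = -9086$)
$k - Z{\left(L \right)} = -9086 - \left(- \frac{361}{3} - - \frac{874}{3}\right) = -9086 - \left(- \frac{361}{3} + \frac{874}{3}\right) = -9086 - 171 = -9257$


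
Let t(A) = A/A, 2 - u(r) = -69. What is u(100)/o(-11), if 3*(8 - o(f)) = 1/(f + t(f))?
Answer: 2130/241 ≈ 8.8382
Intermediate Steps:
u(r) = 71 (u(r) = 2 - 1*(-69) = 2 + 69 = 71)
t(A) = 1
o(f) = 8 - 1/(3*(1 + f)) (o(f) = 8 - 1/(3*(f + 1)) = 8 - 1/(3*(1 + f)))
u(100)/o(-11) = 71/(((23 + 24*(-11))/(3*(1 - 11)))) = 71/(((⅓)*(23 - 264)/(-10))) = 71/(((⅓)*(-⅒)*(-241))) = 71/(241/30) = 71*(30/241) = 2130/241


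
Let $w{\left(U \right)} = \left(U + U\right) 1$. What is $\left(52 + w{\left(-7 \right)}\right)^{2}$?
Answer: $1444$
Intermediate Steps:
$w{\left(U \right)} = 2 U$ ($w{\left(U \right)} = 2 U 1 = 2 U$)
$\left(52 + w{\left(-7 \right)}\right)^{2} = \left(52 + 2 \left(-7\right)\right)^{2} = \left(52 - 14\right)^{2} = 38^{2} = 1444$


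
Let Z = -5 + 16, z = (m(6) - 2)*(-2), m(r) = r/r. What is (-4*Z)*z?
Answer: -88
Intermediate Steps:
m(r) = 1
z = 2 (z = (1 - 2)*(-2) = -1*(-2) = 2)
Z = 11
(-4*Z)*z = -4*11*2 = -44*2 = -88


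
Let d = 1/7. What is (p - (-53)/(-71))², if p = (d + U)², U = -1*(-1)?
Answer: 3790809/12103441 ≈ 0.31320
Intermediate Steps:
d = ⅐ ≈ 0.14286
U = 1
p = 64/49 (p = (⅐ + 1)² = (8/7)² = 64/49 ≈ 1.3061)
(p - (-53)/(-71))² = (64/49 - (-53)/(-71))² = (64/49 - (-53)*(-1)/71)² = (64/49 - 1*53/71)² = (64/49 - 53/71)² = (1947/3479)² = 3790809/12103441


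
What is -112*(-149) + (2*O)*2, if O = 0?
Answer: 16688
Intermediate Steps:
-112*(-149) + (2*O)*2 = -112*(-149) + (2*0)*2 = 16688 + 0*2 = 16688 + 0 = 16688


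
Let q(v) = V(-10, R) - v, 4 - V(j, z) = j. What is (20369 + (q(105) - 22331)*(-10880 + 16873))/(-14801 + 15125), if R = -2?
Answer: -134354677/324 ≈ -4.1468e+5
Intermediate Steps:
V(j, z) = 4 - j
q(v) = 14 - v (q(v) = (4 - 1*(-10)) - v = (4 + 10) - v = 14 - v)
(20369 + (q(105) - 22331)*(-10880 + 16873))/(-14801 + 15125) = (20369 + ((14 - 1*105) - 22331)*(-10880 + 16873))/(-14801 + 15125) = (20369 + ((14 - 105) - 22331)*5993)/324 = (20369 + (-91 - 22331)*5993)*(1/324) = (20369 - 22422*5993)*(1/324) = (20369 - 134375046)*(1/324) = -134354677*1/324 = -134354677/324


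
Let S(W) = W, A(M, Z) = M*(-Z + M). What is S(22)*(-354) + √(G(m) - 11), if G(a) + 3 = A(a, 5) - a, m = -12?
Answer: -7788 + √202 ≈ -7773.8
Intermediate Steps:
A(M, Z) = M*(M - Z)
G(a) = -3 - a + a*(-5 + a) (G(a) = -3 + (a*(a - 1*5) - a) = -3 + (a*(a - 5) - a) = -3 + (a*(-5 + a) - a) = -3 + (-a + a*(-5 + a)) = -3 - a + a*(-5 + a))
S(22)*(-354) + √(G(m) - 11) = 22*(-354) + √((-3 - 1*(-12) - 12*(-5 - 12)) - 11) = -7788 + √((-3 + 12 - 12*(-17)) - 11) = -7788 + √((-3 + 12 + 204) - 11) = -7788 + √(213 - 11) = -7788 + √202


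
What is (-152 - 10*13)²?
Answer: 79524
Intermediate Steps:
(-152 - 10*13)² = (-152 - 130)² = (-282)² = 79524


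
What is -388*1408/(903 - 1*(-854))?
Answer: -546304/1757 ≈ -310.93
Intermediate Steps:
-388*1408/(903 - 1*(-854)) = -388*1408/(903 + 854) = -388*1408/1757 = -1*546304/1757 = -546304/1757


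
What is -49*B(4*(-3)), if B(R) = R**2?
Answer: -7056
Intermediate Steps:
-49*B(4*(-3)) = -49*(4*(-3))**2 = -49*(-12)**2 = -49*144 = -7056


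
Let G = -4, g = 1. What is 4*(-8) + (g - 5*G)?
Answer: -11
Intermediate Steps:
4*(-8) + (g - 5*G) = 4*(-8) + (1 - 5*(-4)) = -32 + (1 + 20) = -32 + 21 = -11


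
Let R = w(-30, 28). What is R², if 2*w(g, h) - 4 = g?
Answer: 169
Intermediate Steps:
w(g, h) = 2 + g/2
R = -13 (R = 2 + (½)*(-30) = 2 - 15 = -13)
R² = (-13)² = 169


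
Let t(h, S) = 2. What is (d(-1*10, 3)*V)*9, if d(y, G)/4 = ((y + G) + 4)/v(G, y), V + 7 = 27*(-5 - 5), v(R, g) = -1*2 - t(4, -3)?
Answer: -7479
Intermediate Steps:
v(R, g) = -4 (v(R, g) = -1*2 - 1*2 = -2 - 2 = -4)
V = -277 (V = -7 + 27*(-5 - 5) = -7 + 27*(-10) = -7 - 270 = -277)
d(y, G) = -4 - G - y (d(y, G) = 4*(((y + G) + 4)/(-4)) = 4*(((G + y) + 4)*(-¼)) = 4*((4 + G + y)*(-¼)) = 4*(-1 - G/4 - y/4) = -4 - G - y)
(d(-1*10, 3)*V)*9 = ((-4 - 1*3 - (-1)*10)*(-277))*9 = ((-4 - 3 - 1*(-10))*(-277))*9 = ((-4 - 3 + 10)*(-277))*9 = (3*(-277))*9 = -831*9 = -7479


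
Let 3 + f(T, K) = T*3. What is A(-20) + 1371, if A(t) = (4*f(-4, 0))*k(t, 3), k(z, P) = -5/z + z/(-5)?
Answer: 1116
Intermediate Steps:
f(T, K) = -3 + 3*T (f(T, K) = -3 + T*3 = -3 + 3*T)
k(z, P) = -5/z - z/5 (k(z, P) = -5/z + z*(-⅕) = -5/z - z/5)
A(t) = 12*t + 300/t (A(t) = (4*(-3 + 3*(-4)))*(-5/t - t/5) = (4*(-3 - 12))*(-5/t - t/5) = (4*(-15))*(-5/t - t/5) = -60*(-5/t - t/5) = 12*t + 300/t)
A(-20) + 1371 = (12*(-20) + 300/(-20)) + 1371 = (-240 + 300*(-1/20)) + 1371 = (-240 - 15) + 1371 = -255 + 1371 = 1116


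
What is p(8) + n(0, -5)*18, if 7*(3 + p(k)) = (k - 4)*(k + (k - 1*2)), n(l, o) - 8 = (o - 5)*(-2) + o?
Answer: 419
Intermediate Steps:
n(l, o) = 18 - o (n(l, o) = 8 + ((o - 5)*(-2) + o) = 8 + ((-5 + o)*(-2) + o) = 8 + ((10 - 2*o) + o) = 8 + (10 - o) = 18 - o)
p(k) = -3 + (-4 + k)*(-2 + 2*k)/7 (p(k) = -3 + ((k - 4)*(k + (k - 1*2)))/7 = -3 + ((-4 + k)*(k + (k - 2)))/7 = -3 + ((-4 + k)*(k + (-2 + k)))/7 = -3 + ((-4 + k)*(-2 + 2*k))/7 = -3 + (-4 + k)*(-2 + 2*k)/7)
p(8) + n(0, -5)*18 = (-13/7 - 10/7*8 + (2/7)*8**2) + (18 - 1*(-5))*18 = (-13/7 - 80/7 + (2/7)*64) + (18 + 5)*18 = (-13/7 - 80/7 + 128/7) + 23*18 = 5 + 414 = 419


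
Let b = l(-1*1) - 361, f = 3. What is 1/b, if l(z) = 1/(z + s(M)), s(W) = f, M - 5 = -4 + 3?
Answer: -2/721 ≈ -0.0027739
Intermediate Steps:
M = 4 (M = 5 + (-4 + 3) = 5 - 1 = 4)
s(W) = 3
l(z) = 1/(3 + z) (l(z) = 1/(z + 3) = 1/(3 + z))
b = -721/2 (b = 1/(3 - 1*1) - 361 = 1/(3 - 1) - 361 = 1/2 - 361 = ½ - 361 = -721/2 ≈ -360.50)
1/b = 1/(-721/2) = -2/721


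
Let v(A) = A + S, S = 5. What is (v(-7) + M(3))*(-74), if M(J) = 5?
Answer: -222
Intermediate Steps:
v(A) = 5 + A (v(A) = A + 5 = 5 + A)
(v(-7) + M(3))*(-74) = ((5 - 7) + 5)*(-74) = (-2 + 5)*(-74) = 3*(-74) = -222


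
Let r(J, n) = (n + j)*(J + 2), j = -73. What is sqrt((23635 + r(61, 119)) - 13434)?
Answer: sqrt(13099) ≈ 114.45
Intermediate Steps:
r(J, n) = (-73 + n)*(2 + J) (r(J, n) = (n - 73)*(J + 2) = (-73 + n)*(2 + J))
sqrt((23635 + r(61, 119)) - 13434) = sqrt((23635 + (-146 - 73*61 + 2*119 + 61*119)) - 13434) = sqrt((23635 + (-146 - 4453 + 238 + 7259)) - 13434) = sqrt((23635 + 2898) - 13434) = sqrt(26533 - 13434) = sqrt(13099)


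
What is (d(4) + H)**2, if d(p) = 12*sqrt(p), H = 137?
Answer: 25921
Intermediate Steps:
(d(4) + H)**2 = (12*sqrt(4) + 137)**2 = (12*2 + 137)**2 = (24 + 137)**2 = 161**2 = 25921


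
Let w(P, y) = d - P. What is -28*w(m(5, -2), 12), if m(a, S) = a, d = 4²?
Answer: -308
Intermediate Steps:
d = 16
w(P, y) = 16 - P
-28*w(m(5, -2), 12) = -28*(16 - 1*5) = -28*(16 - 5) = -28*11 = -308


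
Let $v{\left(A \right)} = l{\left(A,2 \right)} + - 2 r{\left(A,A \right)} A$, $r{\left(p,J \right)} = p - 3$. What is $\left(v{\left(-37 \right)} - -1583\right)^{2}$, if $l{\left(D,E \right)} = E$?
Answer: $1890625$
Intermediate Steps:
$r{\left(p,J \right)} = -3 + p$ ($r{\left(p,J \right)} = p - 3 = -3 + p$)
$v{\left(A \right)} = 2 + A \left(6 - 2 A\right)$ ($v{\left(A \right)} = 2 + - 2 \left(-3 + A\right) A = 2 + \left(6 - 2 A\right) A = 2 + A \left(6 - 2 A\right)$)
$\left(v{\left(-37 \right)} - -1583\right)^{2} = \left(\left(2 - - 74 \left(-3 - 37\right)\right) - -1583\right)^{2} = \left(\left(2 - \left(-74\right) \left(-40\right)\right) + 1583\right)^{2} = \left(\left(2 - 2960\right) + 1583\right)^{2} = \left(-2958 + 1583\right)^{2} = \left(-1375\right)^{2} = 1890625$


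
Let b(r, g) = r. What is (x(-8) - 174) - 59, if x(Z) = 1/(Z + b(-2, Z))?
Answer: -2331/10 ≈ -233.10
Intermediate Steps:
x(Z) = 1/(-2 + Z) (x(Z) = 1/(Z - 2) = 1/(-2 + Z))
(x(-8) - 174) - 59 = (1/(-2 - 8) - 174) - 59 = (1/(-10) - 174) - 59 = (-⅒ - 174) - 59 = -1741/10 - 59 = -2331/10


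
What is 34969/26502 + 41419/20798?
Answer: 456242900/137797149 ≈ 3.3110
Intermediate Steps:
34969/26502 + 41419/20798 = 456242900/137797149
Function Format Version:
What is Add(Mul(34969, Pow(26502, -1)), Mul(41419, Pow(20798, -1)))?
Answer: Rational(456242900, 137797149) ≈ 3.3110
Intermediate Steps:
Add(Mul(34969, Pow(26502, -1)), Mul(41419, Pow(20798, -1))) = Add(Mul(34969, Rational(1, 26502)), Mul(41419, Rational(1, 20798))) = Add(Rational(34969, 26502), Rational(41419, 20798)) = Rational(456242900, 137797149)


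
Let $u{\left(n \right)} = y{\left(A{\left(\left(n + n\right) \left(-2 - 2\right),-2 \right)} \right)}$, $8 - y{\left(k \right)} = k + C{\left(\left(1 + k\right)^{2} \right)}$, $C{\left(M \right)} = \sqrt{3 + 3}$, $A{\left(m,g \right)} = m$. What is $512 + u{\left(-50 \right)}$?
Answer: $120 - \sqrt{6} \approx 117.55$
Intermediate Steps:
$C{\left(M \right)} = \sqrt{6}$
$y{\left(k \right)} = 8 - k - \sqrt{6}$ ($y{\left(k \right)} = 8 - \left(k + \sqrt{6}\right) = 8 - k - \sqrt{6}$)
$u{\left(n \right)} = 8 - \sqrt{6} + 8 n$ ($u{\left(n \right)} = 8 - \left(n + n\right) \left(-2 - 2\right) - \sqrt{6} = 8 - 2 n \left(-4\right) - \sqrt{6} = 8 - - 8 n - \sqrt{6} = 8 + 8 n - \sqrt{6} = 8 - \sqrt{6} + 8 n$)
$512 + u{\left(-50 \right)} = 512 + \left(8 - \sqrt{6} + 8 \left(-50\right)\right) = 512 - \left(392 + \sqrt{6}\right) = 120 - \sqrt{6}$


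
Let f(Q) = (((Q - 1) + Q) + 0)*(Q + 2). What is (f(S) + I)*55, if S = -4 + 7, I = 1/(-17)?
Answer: 23320/17 ≈ 1371.8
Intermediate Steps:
I = -1/17 ≈ -0.058824
S = 3
f(Q) = (-1 + 2*Q)*(2 + Q) (f(Q) = (((-1 + Q) + Q) + 0)*(2 + Q) = ((-1 + 2*Q) + 0)*(2 + Q) = (-1 + 2*Q)*(2 + Q))
(f(S) + I)*55 = ((-2 + 2*3² + 3*3) - 1/17)*55 = ((-2 + 2*9 + 9) - 1/17)*55 = ((-2 + 18 + 9) - 1/17)*55 = (25 - 1/17)*55 = (424/17)*55 = 23320/17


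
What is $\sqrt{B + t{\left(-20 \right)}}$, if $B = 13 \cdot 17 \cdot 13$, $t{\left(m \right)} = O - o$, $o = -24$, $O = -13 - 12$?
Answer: $2 \sqrt{718} \approx 53.591$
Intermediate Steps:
$O = -25$
$t{\left(m \right)} = -1$ ($t{\left(m \right)} = -25 - -24 = -25 + 24 = -1$)
$B = 2873$ ($B = 221 \cdot 13 = 2873$)
$\sqrt{B + t{\left(-20 \right)}} = \sqrt{2873 - 1} = \sqrt{2872} = 2 \sqrt{718}$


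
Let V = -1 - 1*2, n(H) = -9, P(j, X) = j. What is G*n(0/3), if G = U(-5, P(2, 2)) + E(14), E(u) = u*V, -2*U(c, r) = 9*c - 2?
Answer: 333/2 ≈ 166.50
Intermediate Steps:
V = -3 (V = -1 - 2 = -3)
U(c, r) = 1 - 9*c/2 (U(c, r) = -(9*c - 2)/2 = -(-2 + 9*c)/2 = 1 - 9*c/2)
E(u) = -3*u (E(u) = u*(-3) = -3*u)
G = -37/2 (G = (1 - 9/2*(-5)) - 3*14 = (1 + 45/2) - 42 = 47/2 - 42 = -37/2 ≈ -18.500)
G*n(0/3) = -37/2*(-9) = 333/2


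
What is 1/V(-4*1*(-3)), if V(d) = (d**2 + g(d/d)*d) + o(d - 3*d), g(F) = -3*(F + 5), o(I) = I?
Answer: -1/96 ≈ -0.010417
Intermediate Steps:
g(F) = -15 - 3*F (g(F) = -3*(5 + F) = -15 - 3*F)
V(d) = d**2 - 20*d (V(d) = (d**2 + (-15 - 3*d/d)*d) + (d - 3*d) = (d**2 + (-15 - 3*1)*d) - 2*d = (d**2 + (-15 - 3)*d) - 2*d = (d**2 - 18*d) - 2*d = d**2 - 20*d)
1/V(-4*1*(-3)) = 1/((-4*1*(-3))*(-20 - 4*1*(-3))) = 1/((-4*(-3))*(-20 - 4*(-3))) = 1/(12*(-20 + 12)) = 1/(12*(-8)) = 1/(-96) = -1/96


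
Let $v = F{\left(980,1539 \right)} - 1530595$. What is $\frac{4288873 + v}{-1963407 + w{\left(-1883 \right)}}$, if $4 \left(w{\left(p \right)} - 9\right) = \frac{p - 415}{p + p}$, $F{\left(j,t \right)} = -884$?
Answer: $- \frac{20768691608}{14788312587} \approx -1.4044$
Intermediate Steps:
$v = -1531479$ ($v = -884 - 1530595 = -1531479$)
$w{\left(p \right)} = 9 + \frac{-415 + p}{8 p}$ ($w{\left(p \right)} = 9 + \frac{\left(p - 415\right) \frac{1}{p + p}}{4} = 9 + \frac{\left(-415 + p\right) \frac{1}{2 p}}{4} = 9 + \frac{\frac{1}{2} \frac{1}{p} \left(-415 + p\right)}{4} = 9 + \frac{-415 + p}{8 p}$)
$\frac{4288873 + v}{-1963407 + w{\left(-1883 \right)}} = \frac{4288873 - 1531479}{-1963407 + \frac{-415 + 73 \left(-1883\right)}{8 \left(-1883\right)}} = \frac{2757394}{-1963407 + \frac{1}{8} \left(- \frac{1}{1883}\right) \left(-415 - 137459\right)} = \frac{2757394}{-1963407 + \frac{1}{8} \left(- \frac{1}{1883}\right) \left(-137874\right)} = \frac{2757394}{-1963407 + \frac{68937}{7532}} = \frac{2757394}{- \frac{14788312587}{7532}} = 2757394 \left(- \frac{7532}{14788312587}\right) = - \frac{20768691608}{14788312587}$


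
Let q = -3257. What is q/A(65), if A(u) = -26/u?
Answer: 16285/2 ≈ 8142.5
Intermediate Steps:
q/A(65) = -3257/((-26/65)) = -3257/((-26*1/65)) = -3257/(-2/5) = -3257*(-5/2) = 16285/2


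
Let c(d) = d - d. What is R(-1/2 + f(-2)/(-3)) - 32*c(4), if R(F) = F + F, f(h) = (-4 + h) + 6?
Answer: -1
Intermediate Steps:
c(d) = 0
f(h) = 2 + h
R(F) = 2*F
R(-1/2 + f(-2)/(-3)) - 32*c(4) = 2*(-1/2 + (2 - 2)/(-3)) - 32*0 = 2*(-1*½ + 0*(-⅓)) + 0 = 2*(-½ + 0) + 0 = 2*(-½) + 0 = -1 + 0 = -1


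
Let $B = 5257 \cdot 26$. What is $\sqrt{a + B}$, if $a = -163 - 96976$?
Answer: $7 \sqrt{807} \approx 198.85$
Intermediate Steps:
$B = 136682$
$a = -97139$ ($a = -163 - 96976 = -97139$)
$\sqrt{a + B} = \sqrt{-97139 + 136682} = \sqrt{39543} = 7 \sqrt{807}$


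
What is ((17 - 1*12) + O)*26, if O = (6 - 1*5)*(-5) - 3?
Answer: -78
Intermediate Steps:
O = -8 (O = (6 - 5)*(-5) - 3 = 1*(-5) - 3 = -5 - 3 = -8)
((17 - 1*12) + O)*26 = ((17 - 1*12) - 8)*26 = ((17 - 12) - 8)*26 = (5 - 8)*26 = -3*26 = -78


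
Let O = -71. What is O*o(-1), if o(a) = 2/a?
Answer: 142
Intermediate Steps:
O*o(-1) = -142/(-1) = -142*(-1) = -71*(-2) = 142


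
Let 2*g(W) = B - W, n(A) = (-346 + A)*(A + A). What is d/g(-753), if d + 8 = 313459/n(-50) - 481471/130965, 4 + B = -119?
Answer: -1300253711/108910494000 ≈ -0.011939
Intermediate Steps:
B = -123 (B = -4 - 119 = -123)
n(A) = 2*A*(-346 + A) (n(A) = (-346 + A)*(2*A) = 2*A*(-346 + A))
d = -1300253711/345747600 (d = -8 + (313459/((2*(-50)*(-346 - 50))) - 481471/130965) = -8 + (313459/((2*(-50)*(-396))) - 481471*1/130965) = -8 + (313459/39600 - 481471/130965) = -8 + 1465727089/345747600 = -1300253711/345747600 ≈ -3.7607)
g(W) = -123/2 - W/2 (g(W) = (-123 - W)/2 = -123/2 - W/2)
d/g(-753) = -1300253711/(345747600*(-123/2 - 1/2*(-753))) = -1300253711/(345747600*(-123/2 + 753/2)) = -1300253711/345747600/315 = -1300253711/345747600*1/315 = -1300253711/108910494000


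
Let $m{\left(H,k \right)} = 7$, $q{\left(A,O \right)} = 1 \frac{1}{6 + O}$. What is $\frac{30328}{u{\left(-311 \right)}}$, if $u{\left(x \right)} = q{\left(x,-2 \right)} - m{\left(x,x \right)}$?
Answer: $- \frac{121312}{27} \approx -4493.0$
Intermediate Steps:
$q{\left(A,O \right)} = \frac{1}{6 + O}$
$u{\left(x \right)} = - \frac{27}{4}$ ($u{\left(x \right)} = \frac{1}{6 - 2} - 7 = \frac{1}{4} - 7 = - \frac{27}{4}$)
$\frac{30328}{u{\left(-311 \right)}} = \frac{30328}{- \frac{27}{4}} = 30328 \left(- \frac{4}{27}\right) = - \frac{121312}{27}$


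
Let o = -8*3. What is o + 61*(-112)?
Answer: -6856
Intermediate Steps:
o = -24
o + 61*(-112) = -24 + 61*(-112) = -24 - 6832 = -6856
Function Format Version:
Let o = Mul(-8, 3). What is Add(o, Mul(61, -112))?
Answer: -6856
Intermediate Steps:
o = -24
Add(o, Mul(61, -112)) = Add(-24, Mul(61, -112)) = Add(-24, -6832) = -6856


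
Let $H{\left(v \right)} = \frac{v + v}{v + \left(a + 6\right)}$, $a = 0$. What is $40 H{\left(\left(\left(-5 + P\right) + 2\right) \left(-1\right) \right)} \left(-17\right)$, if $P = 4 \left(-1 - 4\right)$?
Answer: $- \frac{31280}{29} \approx -1078.6$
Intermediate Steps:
$P = -20$ ($P = 4 \left(-5\right) = -20$)
$H{\left(v \right)} = \frac{2 v}{6 + v}$ ($H{\left(v \right)} = \frac{v + v}{v + \left(0 + 6\right)} = \frac{2 v}{v + 6} = \frac{2 v}{6 + v}$)
$40 H{\left(\left(\left(-5 + P\right) + 2\right) \left(-1\right) \right)} \left(-17\right) = 40 \frac{2 \left(\left(-5 - 20\right) + 2\right) \left(-1\right)}{6 + \left(\left(-5 - 20\right) + 2\right) \left(-1\right)} \left(-17\right) = 40 \frac{2 \left(-25 + 2\right) \left(-1\right)}{6 + \left(-25 + 2\right) \left(-1\right)} \left(-17\right) = 40 \frac{2 \left(\left(-23\right) \left(-1\right)\right)}{6 - -23} \left(-17\right) = 40 \cdot 2 \cdot 23 \frac{1}{6 + 23} \left(-17\right) = 40 \cdot 2 \cdot 23 \cdot \frac{1}{29} \left(-17\right) = 40 \cdot \frac{46}{29} \left(-17\right) = \frac{1840}{29} \left(-17\right) = - \frac{31280}{29}$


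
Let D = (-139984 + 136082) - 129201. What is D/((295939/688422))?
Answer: -13090147638/42277 ≈ -3.0963e+5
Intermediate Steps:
D = -133103 (D = -3902 - 129201 = -133103)
D/((295939/688422)) = -133103/(295939/688422) = -133103/(295939*(1/688422)) = -133103/42277/98346 = -133103*98346/42277 = -13090147638/42277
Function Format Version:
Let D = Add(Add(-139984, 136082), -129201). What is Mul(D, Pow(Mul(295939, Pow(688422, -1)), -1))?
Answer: Rational(-13090147638, 42277) ≈ -3.0963e+5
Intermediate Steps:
D = -133103 (D = Add(-3902, -129201) = -133103)
Mul(D, Pow(Mul(295939, Pow(688422, -1)), -1)) = Mul(-133103, Pow(Mul(295939, Pow(688422, -1)), -1)) = Mul(-133103, Pow(Mul(295939, Rational(1, 688422)), -1)) = Mul(-133103, Pow(Rational(42277, 98346), -1)) = Mul(-133103, Rational(98346, 42277)) = Rational(-13090147638, 42277)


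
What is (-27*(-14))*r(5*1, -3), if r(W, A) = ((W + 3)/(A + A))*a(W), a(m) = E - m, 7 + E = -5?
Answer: 8568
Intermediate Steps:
E = -12 (E = -7 - 5 = -12)
a(m) = -12 - m
r(W, A) = (-12 - W)*(3 + W)/(2*A) (r(W, A) = ((W + 3)/(A + A))*(-12 - W) = ((3 + W)/((2*A)))*(-12 - W) = ((3 + W)*(1/(2*A)))*(-12 - W) = ((3 + W)/(2*A))*(-12 - W) = (-12 - W)*(3 + W)/(2*A))
(-27*(-14))*r(5*1, -3) = (-27*(-14))*(-1/2*(3 + 5*1)*(12 + 5*1)/(-3)) = 378*(-1/2*(-1/3)*(3 + 5)*(12 + 5)) = 378*(-1/2*(-1/3)*8*17) = 378*(68/3) = 8568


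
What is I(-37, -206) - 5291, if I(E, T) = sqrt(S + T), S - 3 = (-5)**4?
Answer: -5291 + sqrt(422) ≈ -5270.5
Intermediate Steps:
S = 628 (S = 3 + (-5)**4 = 3 + 625 = 628)
I(E, T) = sqrt(628 + T)
I(-37, -206) - 5291 = sqrt(628 - 206) - 5291 = sqrt(422) - 5291 = -5291 + sqrt(422)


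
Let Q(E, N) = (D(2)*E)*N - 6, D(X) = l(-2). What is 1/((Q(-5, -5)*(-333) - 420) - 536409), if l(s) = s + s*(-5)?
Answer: -1/601431 ≈ -1.6627e-6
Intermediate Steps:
l(s) = -4*s (l(s) = s - 5*s = -4*s)
D(X) = 8 (D(X) = -4*(-2) = 8)
Q(E, N) = -6 + 8*E*N (Q(E, N) = (8*E)*N - 6 = 8*E*N - 6 = -6 + 8*E*N)
1/((Q(-5, -5)*(-333) - 420) - 536409) = 1/(((-6 + 8*(-5)*(-5))*(-333) - 420) - 536409) = 1/(((-6 + 200)*(-333) - 420) - 536409) = 1/((194*(-333) - 420) - 536409) = 1/((-64602 - 420) - 536409) = 1/(-65022 - 536409) = 1/(-601431) = -1/601431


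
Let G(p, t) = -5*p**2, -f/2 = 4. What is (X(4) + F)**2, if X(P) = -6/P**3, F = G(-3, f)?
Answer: 2082249/1024 ≈ 2033.4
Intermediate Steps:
f = -8 (f = -2*4 = -8)
F = -45 (F = -5*(-3)**2 = -5*9 = -45)
X(P) = -6/P**3
(X(4) + F)**2 = (-6/4**3 - 45)**2 = (-6*1/64 - 45)**2 = (-3/32 - 45)**2 = (-1443/32)**2 = 2082249/1024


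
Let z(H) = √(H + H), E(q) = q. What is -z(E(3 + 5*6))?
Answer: -√66 ≈ -8.1240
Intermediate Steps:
z(H) = √2*√H (z(H) = √(2*H) = √2*√H)
-z(E(3 + 5*6)) = -√2*√(3 + 5*6) = -√2*√(3 + 30) = -√2*√33 = -√66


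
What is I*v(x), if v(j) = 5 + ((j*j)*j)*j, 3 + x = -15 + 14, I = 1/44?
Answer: 261/44 ≈ 5.9318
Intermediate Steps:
I = 1/44 ≈ 0.022727
x = -4 (x = -3 + (-15 + 14) = -3 - 1 = -4)
v(j) = 5 + j⁴ (v(j) = 5 + (j²*j)*j = 5 + j³*j = 5 + j⁴)
I*v(x) = (5 + (-4)⁴)/44 = (5 + 256)/44 = (1/44)*261 = 261/44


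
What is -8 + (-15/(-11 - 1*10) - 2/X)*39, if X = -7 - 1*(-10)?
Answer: -43/7 ≈ -6.1429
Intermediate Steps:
X = 3 (X = -7 + 10 = 3)
-8 + (-15/(-11 - 1*10) - 2/X)*39 = -8 + (-15/(-11 - 1*10) - 2/3)*39 = -8 + (-15/(-11 - 10) - 2*⅓)*39 = -8 + (-15/(-21) - ⅔)*39 = -8 + (-15*(-1/21) - ⅔)*39 = -8 + (5/7 - ⅔)*39 = -8 + (1/21)*39 = -8 + 13/7 = -43/7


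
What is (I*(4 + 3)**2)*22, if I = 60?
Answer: 64680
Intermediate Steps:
(I*(4 + 3)**2)*22 = (60*(4 + 3)**2)*22 = (60*7**2)*22 = (60*49)*22 = 2940*22 = 64680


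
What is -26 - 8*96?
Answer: -794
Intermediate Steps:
-26 - 8*96 = -26 - 768 = -794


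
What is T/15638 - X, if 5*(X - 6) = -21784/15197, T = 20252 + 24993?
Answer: -478703009/169750490 ≈ -2.8200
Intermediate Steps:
T = 45245
X = 62018/10855 (X = 6 + (-21784/15197)/5 = 6 + (-21784*1/15197)/5 = 6 + (⅕)*(-3112/2171) = 6 - 3112/10855 = 62018/10855 ≈ 5.7133)
T/15638 - X = 45245/15638 - 1*62018/10855 = 45245*(1/15638) - 62018/10855 = 45245/15638 - 62018/10855 = -478703009/169750490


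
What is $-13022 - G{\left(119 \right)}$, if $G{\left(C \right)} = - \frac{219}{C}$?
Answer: $- \frac{1549399}{119} \approx -13020.0$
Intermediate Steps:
$-13022 - G{\left(119 \right)} = -13022 - - \frac{219}{119} = -13022 + \frac{219}{119} = - \frac{1549399}{119}$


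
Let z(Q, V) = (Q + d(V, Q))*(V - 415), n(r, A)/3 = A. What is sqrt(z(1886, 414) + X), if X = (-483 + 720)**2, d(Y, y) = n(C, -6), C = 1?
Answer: sqrt(54301) ≈ 233.03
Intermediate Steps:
n(r, A) = 3*A
d(Y, y) = -18 (d(Y, y) = 3*(-6) = -18)
z(Q, V) = (-415 + V)*(-18 + Q) (z(Q, V) = (Q - 18)*(V - 415) = (-18 + Q)*(-415 + V) = (-415 + V)*(-18 + Q))
X = 56169 (X = 237**2 = 56169)
sqrt(z(1886, 414) + X) = sqrt((7470 - 415*1886 - 18*414 + 1886*414) + 56169) = sqrt((7470 - 782690 - 7452 + 780804) + 56169) = sqrt(-1868 + 56169) = sqrt(54301)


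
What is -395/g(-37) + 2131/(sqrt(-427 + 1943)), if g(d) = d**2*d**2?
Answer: -395/1874161 + 2131*sqrt(379)/758 ≈ 54.731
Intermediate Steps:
g(d) = d**4
-395/g(-37) + 2131/(sqrt(-427 + 1943)) = -395/((-37)**4) + 2131/(sqrt(-427 + 1943)) = -395/1874161 + 2131/(sqrt(1516)) = -395*1/1874161 + 2131/((2*sqrt(379))) = -395/1874161 + 2131*(sqrt(379)/758) = -395/1874161 + 2131*sqrt(379)/758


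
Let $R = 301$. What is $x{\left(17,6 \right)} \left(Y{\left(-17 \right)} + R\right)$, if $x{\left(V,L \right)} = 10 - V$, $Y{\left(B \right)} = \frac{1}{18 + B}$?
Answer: $-2114$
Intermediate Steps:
$x{\left(17,6 \right)} \left(Y{\left(-17 \right)} + R\right) = \left(10 - 17\right) \left(\frac{1}{18 - 17} + 301\right) = \left(10 - 17\right) \left(1^{-1} + 301\right) = - 7 \left(1 + 301\right) = \left(-7\right) 302 = -2114$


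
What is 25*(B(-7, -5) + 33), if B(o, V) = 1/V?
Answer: 820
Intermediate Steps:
25*(B(-7, -5) + 33) = 25*(1/(-5) + 33) = 25*(-⅕ + 33) = 25*(164/5) = 820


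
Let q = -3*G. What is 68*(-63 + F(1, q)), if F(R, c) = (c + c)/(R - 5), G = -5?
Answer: -4794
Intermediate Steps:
q = 15 (q = -3*(-5) = 15)
F(R, c) = 2*c/(-5 + R) (F(R, c) = (2*c)/(-5 + R) = 2*c/(-5 + R))
68*(-63 + F(1, q)) = 68*(-63 + 2*15/(-5 + 1)) = 68*(-63 + 2*15/(-4)) = 68*(-63 + 2*15*(-1/4)) = 68*(-63 - 15/2) = 68*(-141/2) = -4794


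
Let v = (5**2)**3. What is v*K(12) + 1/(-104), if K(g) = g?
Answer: 19499999/104 ≈ 1.8750e+5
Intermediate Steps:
v = 15625 (v = 25**3 = 15625)
v*K(12) + 1/(-104) = 15625*12 + 1/(-104) = 187500 - 1/104 = 19499999/104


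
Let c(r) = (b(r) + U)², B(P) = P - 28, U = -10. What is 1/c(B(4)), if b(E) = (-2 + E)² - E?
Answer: 1/476100 ≈ 2.1004e-6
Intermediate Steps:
B(P) = -28 + P
c(r) = (-10 + (-2 + r)² - r)² (c(r) = (((-2 + r)² - r) - 10)² = (-10 + (-2 + r)² - r)²)
1/c(B(4)) = 1/((10 + (-28 + 4) - (-2 + (-28 + 4))²)²) = 1/((10 - 24 - (-2 - 24)²)²) = 1/((10 - 24 - 1*(-26)²)²) = 1/((10 - 24 - 1*676)²) = 1/((10 - 24 - 676)²) = 1/((-690)²) = 1/476100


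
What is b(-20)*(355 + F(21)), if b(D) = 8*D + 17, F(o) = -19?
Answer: -48048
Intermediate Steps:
b(D) = 17 + 8*D
b(-20)*(355 + F(21)) = (17 + 8*(-20))*(355 - 19) = (17 - 160)*336 = -143*336 = -48048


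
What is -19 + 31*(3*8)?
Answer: 725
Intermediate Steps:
-19 + 31*(3*8) = -19 + 31*24 = -19 + 744 = 725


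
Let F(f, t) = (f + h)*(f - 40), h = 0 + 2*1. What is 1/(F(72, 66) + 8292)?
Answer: 1/10660 ≈ 9.3809e-5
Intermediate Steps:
h = 2 (h = 0 + 2 = 2)
F(f, t) = (-40 + f)*(2 + f) (F(f, t) = (f + 2)*(f - 40) = (2 + f)*(-40 + f) = (-40 + f)*(2 + f))
1/(F(72, 66) + 8292) = 1/((-80 + 72² - 38*72) + 8292) = 1/((-80 + 5184 - 2736) + 8292) = 1/(2368 + 8292) = 1/10660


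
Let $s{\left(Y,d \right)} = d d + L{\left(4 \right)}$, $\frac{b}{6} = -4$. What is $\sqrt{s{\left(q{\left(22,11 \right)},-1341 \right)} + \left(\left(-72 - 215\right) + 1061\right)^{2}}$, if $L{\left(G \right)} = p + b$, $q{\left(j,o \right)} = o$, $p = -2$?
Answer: $\sqrt{2397331} \approx 1548.3$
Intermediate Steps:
$b = -24$ ($b = 6 \left(-4\right) = -24$)
$L{\left(G \right)} = -26$ ($L{\left(G \right)} = -2 - 24 = -26$)
$s{\left(Y,d \right)} = -26 + d^{2}$ ($s{\left(Y,d \right)} = d d - 26 = d^{2} - 26 = -26 + d^{2}$)
$\sqrt{s{\left(q{\left(22,11 \right)},-1341 \right)} + \left(\left(-72 - 215\right) + 1061\right)^{2}} = \sqrt{\left(-26 + \left(-1341\right)^{2}\right) + \left(\left(-72 - 215\right) + 1061\right)^{2}} = \sqrt{\left(-26 + 1798281\right) + \left(-287 + 1061\right)^{2}} = \sqrt{1798255 + 774^{2}} = \sqrt{1798255 + 599076} = \sqrt{2397331}$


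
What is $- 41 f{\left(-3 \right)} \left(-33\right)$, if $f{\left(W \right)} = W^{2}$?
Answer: $12177$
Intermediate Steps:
$- 41 f{\left(-3 \right)} \left(-33\right) = - 41 \left(-3\right)^{2} \left(-33\right) = \left(-41\right) 9 \left(-33\right) = \left(-369\right) \left(-33\right) = 12177$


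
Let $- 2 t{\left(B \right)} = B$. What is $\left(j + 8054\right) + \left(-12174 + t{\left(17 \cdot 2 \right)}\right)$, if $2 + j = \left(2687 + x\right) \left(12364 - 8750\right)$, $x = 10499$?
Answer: $47650065$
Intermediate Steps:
$t{\left(B \right)} = - \frac{B}{2}$
$j = 47654202$ ($j = -2 + \left(2687 + 10499\right) \left(12364 - 8750\right) = -2 + 13186 \cdot 3614 = -2 + 47654204 = 47654202$)
$\left(j + 8054\right) + \left(-12174 + t{\left(17 \cdot 2 \right)}\right) = \left(47654202 + 8054\right) - \left(12174 + \frac{17 \cdot 2}{2}\right) = 47662256 - 12191 = 47650065$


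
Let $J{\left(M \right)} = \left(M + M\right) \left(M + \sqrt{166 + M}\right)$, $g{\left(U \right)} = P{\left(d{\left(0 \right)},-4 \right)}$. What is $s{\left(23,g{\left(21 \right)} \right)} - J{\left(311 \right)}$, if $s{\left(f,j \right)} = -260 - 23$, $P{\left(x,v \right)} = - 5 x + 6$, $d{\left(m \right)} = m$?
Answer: $-193725 - 1866 \sqrt{53} \approx -2.0731 \cdot 10^{5}$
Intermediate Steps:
$P{\left(x,v \right)} = 6 - 5 x$
$g{\left(U \right)} = 6$ ($g{\left(U \right)} = 6 - 0 = 6 + 0 = 6$)
$s{\left(f,j \right)} = -283$ ($s{\left(f,j \right)} = -260 - 23 = -283$)
$J{\left(M \right)} = 2 M \left(M + \sqrt{166 + M}\right)$
$s{\left(23,g{\left(21 \right)} \right)} - J{\left(311 \right)} = -283 - 2 \cdot 311 \left(311 + \sqrt{166 + 311}\right) = -283 - 2 \cdot 311 \left(311 + \sqrt{477}\right) = -283 - 2 \cdot 311 \left(311 + 3 \sqrt{53}\right) = -283 - \left(193442 + 1866 \sqrt{53}\right) = -193725 - 1866 \sqrt{53}$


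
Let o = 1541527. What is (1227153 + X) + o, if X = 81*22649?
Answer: 4603249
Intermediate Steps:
X = 1834569
(1227153 + X) + o = (1227153 + 1834569) + 1541527 = 3061722 + 1541527 = 4603249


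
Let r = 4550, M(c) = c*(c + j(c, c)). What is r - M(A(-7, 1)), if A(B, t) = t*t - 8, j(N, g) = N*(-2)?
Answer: 4599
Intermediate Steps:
j(N, g) = -2*N
A(B, t) = -8 + t² (A(B, t) = t² - 8 = -8 + t²)
M(c) = -c² (M(c) = c*(c - 2*c) = c*(-c) = -c²)
r - M(A(-7, 1)) = 4550 - (-1)*(-8 + 1²)² = 4550 - (-1)*(-8 + 1)² = 4550 - (-1)*(-7)² = 4550 - (-1)*49 = 4550 - 1*(-49) = 4550 + 49 = 4599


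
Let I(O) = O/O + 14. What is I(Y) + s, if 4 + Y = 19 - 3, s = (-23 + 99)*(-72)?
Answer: -5457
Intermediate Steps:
s = -5472 (s = 76*(-72) = -5472)
Y = 12 (Y = -4 + (19 - 3) = -4 + 16 = 12)
I(O) = 15 (I(O) = 1 + 14 = 15)
I(Y) + s = 15 - 5472 = -5457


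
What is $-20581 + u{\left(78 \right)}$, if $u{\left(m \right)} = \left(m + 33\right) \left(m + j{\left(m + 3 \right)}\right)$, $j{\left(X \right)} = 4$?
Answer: $-11479$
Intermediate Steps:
$u{\left(m \right)} = \left(4 + m\right) \left(33 + m\right)$ ($u{\left(m \right)} = \left(m + 33\right) \left(m + 4\right) = \left(33 + m\right) \left(4 + m\right) = \left(4 + m\right) \left(33 + m\right)$)
$-20581 + u{\left(78 \right)} = -20581 + \left(132 + 78^{2} + 37 \cdot 78\right) = -20581 + \left(132 + 6084 + 2886\right) = -20581 + 9102 = -11479$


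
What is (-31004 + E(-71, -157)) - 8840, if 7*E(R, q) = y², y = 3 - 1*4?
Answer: -278907/7 ≈ -39844.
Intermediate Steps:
y = -1 (y = 3 - 4 = -1)
E(R, q) = ⅐ (E(R, q) = (⅐)*(-1)² = (⅐)*1 = ⅐)
(-31004 + E(-71, -157)) - 8840 = (-31004 + ⅐) - 8840 = -217027/7 - 8840 = -278907/7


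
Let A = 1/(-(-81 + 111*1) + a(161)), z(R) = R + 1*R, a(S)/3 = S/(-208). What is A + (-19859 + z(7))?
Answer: -133418143/6723 ≈ -19845.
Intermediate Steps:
a(S) = -3*S/208 (a(S) = 3*(S/(-208)) = 3*(S*(-1/208)) = 3*(-S/208) = -3*S/208)
z(R) = 2*R (z(R) = R + R = 2*R)
A = -208/6723 (A = 1/(-(-81 + 111*1) - 3/208*161) = 1/(-(-81 + 111) - 483/208) = 1/(-1*30 - 483/208) = 1/(-30 - 483/208) = 1/(-6723/208) = -208/6723 ≈ -0.030939)
A + (-19859 + z(7)) = -208/6723 + (-19859 + 2*7) = -208/6723 + (-19859 + 14) = -208/6723 - 19845 = -133418143/6723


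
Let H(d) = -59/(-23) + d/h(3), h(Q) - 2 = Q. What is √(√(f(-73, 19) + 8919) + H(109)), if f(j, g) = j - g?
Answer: √(322230 + 13225*√8827)/115 ≈ 10.877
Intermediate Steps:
h(Q) = 2 + Q
H(d) = 59/23 + d/5 (H(d) = -59/(-23) + d/(2 + 3) = -59*(-1/23) + d/5 = 59/23 + d*(⅕) = 59/23 + d/5)
√(√(f(-73, 19) + 8919) + H(109)) = √(√((-73 - 1*19) + 8919) + (59/23 + (⅕)*109)) = √(√((-73 - 19) + 8919) + (59/23 + 109/5)) = √(√(-92 + 8919) + 2802/115) = √(√8827 + 2802/115) = √(2802/115 + √8827)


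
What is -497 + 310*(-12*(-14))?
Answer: 51583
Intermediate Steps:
-497 + 310*(-12*(-14)) = -497 + 310*168 = -497 + 52080 = 51583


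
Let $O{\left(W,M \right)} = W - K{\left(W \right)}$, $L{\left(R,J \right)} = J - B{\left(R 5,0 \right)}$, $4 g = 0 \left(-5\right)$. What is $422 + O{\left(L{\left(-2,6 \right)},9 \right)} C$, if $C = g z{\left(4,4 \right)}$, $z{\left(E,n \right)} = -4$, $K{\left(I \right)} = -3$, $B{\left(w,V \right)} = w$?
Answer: $422$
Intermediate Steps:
$g = 0$ ($g = \frac{0 \left(-5\right)}{4} = \frac{1}{4} \cdot 0 = 0$)
$L{\left(R,J \right)} = J - 5 R$ ($L{\left(R,J \right)} = J - R 5 = J - 5 R$)
$O{\left(W,M \right)} = 3 + W$ ($O{\left(W,M \right)} = W - -3 = W + 3 = 3 + W$)
$C = 0$ ($C = 0 \left(-4\right) = 0$)
$422 + O{\left(L{\left(-2,6 \right)},9 \right)} C = 422 + \left(3 + \left(6 - -10\right)\right) 0 = 422 + \left(3 + \left(6 + 10\right)\right) 0 = 422 + \left(3 + 16\right) 0 = 422 + 19 \cdot 0 = 422 + 0 = 422$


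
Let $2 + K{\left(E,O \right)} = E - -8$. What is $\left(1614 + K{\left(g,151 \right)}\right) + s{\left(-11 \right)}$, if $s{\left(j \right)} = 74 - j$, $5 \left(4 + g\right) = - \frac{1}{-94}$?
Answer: $\frac{799471}{470} \approx 1701.0$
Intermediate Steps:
$g = - \frac{1879}{470}$ ($g = -4 + \frac{\left(-1\right) \frac{1}{-94}}{5} = -4 + \frac{\left(-1\right) \left(- \frac{1}{94}\right)}{5} = -4 + \frac{1}{5} \cdot \frac{1}{94} = -4 + \frac{1}{470} = - \frac{1879}{470} \approx -3.9979$)
$K{\left(E,O \right)} = 6 + E$ ($K{\left(E,O \right)} = -2 + \left(E - -8\right) = -2 + \left(E + 8\right) = -2 + \left(8 + E\right) = 6 + E$)
$\left(1614 + K{\left(g,151 \right)}\right) + s{\left(-11 \right)} = \left(1614 + \left(6 - \frac{1879}{470}\right)\right) + \left(74 - -11\right) = \left(1614 + \frac{941}{470}\right) + \left(74 + 11\right) = \frac{759521}{470} + 85 = \frac{799471}{470}$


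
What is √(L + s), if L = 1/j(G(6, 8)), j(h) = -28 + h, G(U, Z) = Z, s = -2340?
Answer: I*√234005/10 ≈ 48.374*I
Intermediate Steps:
L = -1/20 (L = 1/(-28 + 8) = 1/(-20) = -1/20 ≈ -0.050000)
√(L + s) = √(-1/20 - 2340) = √(-46801/20) = I*√234005/10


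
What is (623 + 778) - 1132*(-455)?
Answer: 516461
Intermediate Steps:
(623 + 778) - 1132*(-455) = 1401 + 515060 = 516461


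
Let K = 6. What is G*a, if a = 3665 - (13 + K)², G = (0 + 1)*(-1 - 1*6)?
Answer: -23128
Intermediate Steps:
G = -7 (G = 1*(-1 - 6) = 1*(-7) = -7)
a = 3304 (a = 3665 - (13 + 6)² = 3665 - 1*19² = 3665 - 1*361 = 3665 - 361 = 3304)
G*a = -7*3304 = -23128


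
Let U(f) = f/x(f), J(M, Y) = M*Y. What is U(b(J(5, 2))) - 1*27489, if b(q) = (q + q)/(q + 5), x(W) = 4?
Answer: -82466/3 ≈ -27489.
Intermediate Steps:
b(q) = 2*q/(5 + q) (b(q) = (2*q)/(5 + q) = 2*q/(5 + q))
U(f) = f/4
U(b(J(5, 2))) - 1*27489 = (2*(5*2)/(5 + 5*2))/4 - 1*27489 = (2*10/(5 + 10))/4 - 27489 = (2*10/15)/4 - 27489 = (2*10*(1/15))/4 - 27489 = (1/4)*(4/3) - 27489 = 1/3 - 27489 = -82466/3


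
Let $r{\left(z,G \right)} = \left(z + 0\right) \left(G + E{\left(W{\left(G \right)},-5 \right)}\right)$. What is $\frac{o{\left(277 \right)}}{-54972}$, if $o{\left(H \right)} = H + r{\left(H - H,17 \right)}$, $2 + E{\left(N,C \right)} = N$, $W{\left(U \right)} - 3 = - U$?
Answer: $- \frac{277}{54972} \approx -0.0050389$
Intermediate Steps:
$W{\left(U \right)} = 3 - U$
$E{\left(N,C \right)} = -2 + N$
$r{\left(z,G \right)} = z$ ($r{\left(z,G \right)} = \left(z + 0\right) \left(G - \left(-1 + G\right)\right) = z \left(G - \left(-1 + G\right)\right) = z 1 = z$)
$o{\left(H \right)} = H$ ($o{\left(H \right)} = H + \left(H - H\right) = H + 0 = H$)
$\frac{o{\left(277 \right)}}{-54972} = \frac{277}{-54972} = 277 \left(- \frac{1}{54972}\right) = - \frac{277}{54972}$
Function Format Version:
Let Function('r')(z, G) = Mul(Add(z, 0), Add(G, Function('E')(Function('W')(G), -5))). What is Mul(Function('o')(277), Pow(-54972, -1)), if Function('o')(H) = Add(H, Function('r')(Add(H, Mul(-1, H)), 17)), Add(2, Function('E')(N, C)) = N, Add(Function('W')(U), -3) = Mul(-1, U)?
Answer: Rational(-277, 54972) ≈ -0.0050389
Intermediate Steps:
Function('W')(U) = Add(3, Mul(-1, U))
Function('E')(N, C) = Add(-2, N)
Function('r')(z, G) = z (Function('r')(z, G) = Mul(Add(z, 0), Add(G, Add(-2, Add(3, Mul(-1, G))))) = Mul(z, Add(G, Add(1, Mul(-1, G)))) = Mul(z, 1) = z)
Function('o')(H) = H (Function('o')(H) = Add(H, Add(H, Mul(-1, H))) = Add(H, 0) = H)
Mul(Function('o')(277), Pow(-54972, -1)) = Mul(277, Pow(-54972, -1)) = Mul(277, Rational(-1, 54972)) = Rational(-277, 54972)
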